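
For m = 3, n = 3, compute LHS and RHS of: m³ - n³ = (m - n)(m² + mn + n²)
LHS = 3³ - 3³ = 0
RHS = (3 - 3)(3² + 3·3 + 3²) = 0

LHS = RHS: the two sides agree.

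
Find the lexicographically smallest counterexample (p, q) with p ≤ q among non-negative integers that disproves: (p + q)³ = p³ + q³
(p, q) = (1, 1)

At (0, 0): both sides equal 0, so it holds there.
At (0, 6): both sides equal 216, so it holds there.

Substituting (1, 1) into the claim:
LHS = (1 + 1)³ = 8
RHS = 1³ + 1³ = 2

Since LHS ≠ RHS, this pair disproves the claim, and no lexicographically smaller pair (p ≤ q, non-negative integers) does.

For instance (4, 6) is also a counterexample (LHS = 1000, RHS = 280), but it's lexicographically larger.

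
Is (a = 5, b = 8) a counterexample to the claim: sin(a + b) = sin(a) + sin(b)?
Substituting a = 5, b = 8:
LHS = sin(5 + 8) = sin(13) ≈ 0.4202
RHS = sin(5) + sin(8) ≈ 0.03043

Since LHS ≠ RHS, this pair disproves the claim.

Answer: Yes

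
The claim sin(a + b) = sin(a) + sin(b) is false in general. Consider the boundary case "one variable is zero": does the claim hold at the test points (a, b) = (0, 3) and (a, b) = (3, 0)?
At (0, 3): LHS = sin(3) ≈ 0.1411, RHS = sin(3) ≈ 0.1411 → equal
At (3, 0): LHS = sin(3) ≈ 0.1411, RHS = sin(3) ≈ 0.1411 → equal

So the claim does hold at both of these boundary points, even though it is not an identity.

Answer: Yes, holds at both test points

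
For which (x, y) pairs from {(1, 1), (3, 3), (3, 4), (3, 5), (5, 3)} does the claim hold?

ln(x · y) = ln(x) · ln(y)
Testing each pair:
(1, 1): LHS = 0, RHS = 0 → holds
(3, 3): LHS = ln(9) ≈ 2.197, RHS = ln(3)² ≈ 1.207 → fails
(3, 4): LHS = ln(12) ≈ 2.485, RHS = ln(3)·ln(4) ≈ 1.523 → fails
(3, 5): LHS = ln(15) ≈ 2.708, RHS = ln(3)·ln(5) ≈ 1.768 → fails
(5, 3): LHS = ln(15) ≈ 2.708, RHS = ln(3)·ln(5) ≈ 1.768 → fails

1 of 5 pairs satisfies the claim.

Answer: (1, 1)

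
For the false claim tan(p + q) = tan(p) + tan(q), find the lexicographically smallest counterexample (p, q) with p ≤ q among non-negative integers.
(p, q) = (1, 1)

Substituting (1, 1) into the claim:
LHS = tan(1 + 1) = tan(2) ≈ -2.185
RHS = tan(1) + tan(1) = 2·tan(1) ≈ 3.115

Since LHS ≠ RHS, this pair disproves the claim, and no lexicographically smaller pair (p ≤ q, non-negative integers) does.

For instance (2, 3) is also a counterexample (LHS = tan(5) ≈ -3.381, RHS = tan(2) + tan(3) ≈ -2.328), but it's lexicographically larger.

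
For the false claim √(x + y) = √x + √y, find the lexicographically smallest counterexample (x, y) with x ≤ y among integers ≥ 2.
Substituting (2, 2) into the claim:
LHS = √(2 + 2) = 2
RHS = √2 + √2 = 2·√(2) ≈ 2.828

Since LHS ≠ RHS, this pair disproves the claim, and no lexicographically smaller pair (x ≤ y, integers ≥ 2) does.

For instance (9, 9) is also a counterexample (LHS = 3·√(2) ≈ 4.243, RHS = 6), but it's lexicographically larger.

Answer: (x, y) = (2, 2)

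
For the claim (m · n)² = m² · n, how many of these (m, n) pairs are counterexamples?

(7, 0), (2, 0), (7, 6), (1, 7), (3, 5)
Testing each pair:
(7, 0): LHS = 0, RHS = 0 → satisfies claim
(2, 0): LHS = 0, RHS = 0 → satisfies claim
(7, 6): LHS = 1764, RHS = 294 → counterexample
(1, 7): LHS = 49, RHS = 7 → counterexample
(3, 5): LHS = 225, RHS = 45 → counterexample

That makes 3 counterexamples.

Answer: 3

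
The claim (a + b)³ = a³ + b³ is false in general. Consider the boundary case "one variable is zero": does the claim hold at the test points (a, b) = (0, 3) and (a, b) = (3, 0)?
At (0, 3): LHS = 27, RHS = 27 → equal
At (3, 0): LHS = 27, RHS = 27 → equal

So the claim does hold at both of these boundary points, even though it is not an identity.

Answer: Yes, holds at both test points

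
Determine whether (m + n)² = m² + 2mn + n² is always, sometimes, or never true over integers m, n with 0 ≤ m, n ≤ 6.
The identity holds for every pair in the range. For instance at (m, n) = (2, 6): both sides equal 64.

Answer: Always true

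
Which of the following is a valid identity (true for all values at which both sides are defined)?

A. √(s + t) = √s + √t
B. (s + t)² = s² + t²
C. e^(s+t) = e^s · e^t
A: fails at (2, 4) — LHS = √(6) ≈ 2.449, RHS = √(2) + 2 ≈ 3.414.
B: fails at (1, 5) — LHS = 36, RHS = 26.
C: holds — e.g. at (1, 2), both sides equal e^3 ≈ 20.09.

Answer: C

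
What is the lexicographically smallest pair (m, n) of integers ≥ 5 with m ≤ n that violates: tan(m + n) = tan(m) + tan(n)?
Substituting (5, 5) into the claim:
LHS = tan(5 + 5) = tan(10) ≈ 0.6484
RHS = tan(5) + tan(5) = 2·tan(5) ≈ -6.761

Since LHS ≠ RHS, this pair disproves the claim, and no lexicographically smaller pair (m ≤ n, integers ≥ 5) does.

For instance (5, 9) is also a counterexample (LHS = tan(14) ≈ 7.245, RHS = tan(5) + tan(9) ≈ -3.833), but it's lexicographically larger.

Answer: (m, n) = (5, 5)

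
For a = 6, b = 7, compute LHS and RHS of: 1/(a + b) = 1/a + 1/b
LHS = 1/(6 + 7) = 1/13
RHS = 1/6 + 1/7 = 13/42

LHS ≠ RHS, so the equation does not hold here.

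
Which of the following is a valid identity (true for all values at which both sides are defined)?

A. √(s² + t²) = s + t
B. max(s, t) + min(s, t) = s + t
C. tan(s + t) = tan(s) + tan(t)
A: fails at (3, 7) — LHS = √(58) ≈ 7.616, RHS = 10.
B: holds — e.g. at (4, 5), both sides equal 9.
C: fails at (2, 3) — LHS = tan(5) ≈ -3.381, RHS = tan(2) + tan(3) ≈ -2.328.

Answer: B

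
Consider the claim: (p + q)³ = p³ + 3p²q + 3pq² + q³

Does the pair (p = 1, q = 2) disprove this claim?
Substituting p = 1, q = 2:
LHS = (1 + 2)³ = 27
RHS = 1³ + 3·1²·2 + 3·1·2² + 2³ = 27

The sides agree, so this pair does not disprove the claim.

Answer: No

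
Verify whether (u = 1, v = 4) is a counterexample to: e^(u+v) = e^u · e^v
Substituting u = 1, v = 4:
LHS = e^(1+4) = e^5 ≈ 148.4
RHS = e^1 · e^4 = e^5 ≈ 148.4

The sides agree, so this pair does not disprove the claim.

Answer: No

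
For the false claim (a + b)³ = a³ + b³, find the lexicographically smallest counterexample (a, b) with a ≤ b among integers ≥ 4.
Substituting (4, 4) into the claim:
LHS = (4 + 4)³ = 512
RHS = 4³ + 4³ = 128

Since LHS ≠ RHS, this pair disproves the claim, and no lexicographically smaller pair (a ≤ b, integers ≥ 4) does.

For instance (6, 7) is also a counterexample (LHS = 2197, RHS = 559), but it's lexicographically larger.

Answer: (a, b) = (4, 4)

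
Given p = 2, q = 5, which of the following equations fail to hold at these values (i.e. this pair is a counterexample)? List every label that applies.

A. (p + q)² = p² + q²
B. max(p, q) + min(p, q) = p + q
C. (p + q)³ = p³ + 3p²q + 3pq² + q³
Evaluating each claim at the given values:
A. LHS = 49, RHS = 29 → fails here (LHS ≠ RHS)
B. LHS = 7, RHS = 7 → holds here (LHS = RHS)
C. LHS = 343, RHS = 343 → holds here (LHS = RHS)

Answer: A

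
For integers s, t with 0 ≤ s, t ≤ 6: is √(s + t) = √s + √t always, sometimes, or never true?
It holds at (s, t) = (0, 3) (both sides equal √(3) ≈ 1.732), but fails at (s, t) = (1, 3) (LHS = 2, RHS = 1 + √(3) ≈ 2.732).

Answer: Sometimes true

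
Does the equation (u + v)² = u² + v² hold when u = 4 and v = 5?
Fails

Substituting u = 4, v = 5:

LHS = (4 + 5)² = 81
RHS = 4² + 5² = 41

LHS ≠ RHS, so the equation does not hold at this point.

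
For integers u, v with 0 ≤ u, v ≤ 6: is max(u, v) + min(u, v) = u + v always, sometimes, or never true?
Always true

The identity holds for every pair in the range. For instance at (u, v) = (1, 0): both sides equal 1.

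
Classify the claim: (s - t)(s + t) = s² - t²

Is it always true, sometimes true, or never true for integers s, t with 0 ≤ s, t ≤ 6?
Always true

The identity holds for every pair in the range. For instance at (s, t) = (4, 5): both sides equal -9.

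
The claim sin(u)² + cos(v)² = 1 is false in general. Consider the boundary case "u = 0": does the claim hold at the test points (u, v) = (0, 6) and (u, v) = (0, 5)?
At (0, 6): LHS = cos(6)² ≈ 0.9219 ≠ RHS = 1
At (0, 5): LHS = cos(5)² ≈ 0.08046 ≠ RHS = 1

Answer: No, fails at both test points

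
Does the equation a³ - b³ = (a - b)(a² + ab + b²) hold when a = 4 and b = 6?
Holds

Substituting a = 4, b = 6:

LHS = 4³ - 6³ = -152
RHS = (4 - 6)(4² + 4·6 + 6²) = -152

LHS = RHS, so the equation holds at this point.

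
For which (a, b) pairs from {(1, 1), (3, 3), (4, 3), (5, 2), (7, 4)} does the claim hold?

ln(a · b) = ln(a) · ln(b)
Testing each pair:
(1, 1): LHS = 0, RHS = 0 → holds
(3, 3): LHS = ln(9) ≈ 2.197, RHS = ln(3)² ≈ 1.207 → fails
(4, 3): LHS = ln(12) ≈ 2.485, RHS = ln(3)·ln(4) ≈ 1.523 → fails
(5, 2): LHS = ln(10) ≈ 2.303, RHS = ln(2)·ln(5) ≈ 1.116 → fails
(7, 4): LHS = ln(28) ≈ 3.332, RHS = ln(4)·ln(7) ≈ 2.698 → fails

1 of 5 pairs satisfies the claim.

Answer: (1, 1)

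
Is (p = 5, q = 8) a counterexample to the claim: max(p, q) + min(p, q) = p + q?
Substituting p = 5, q = 8:
LHS = max(5, 8) + min(5, 8) = 13
RHS = 5 + 8 = 13

The sides agree, so this pair does not disprove the claim.

Answer: No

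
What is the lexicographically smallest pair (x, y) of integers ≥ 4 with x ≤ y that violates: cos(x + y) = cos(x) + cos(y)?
Substituting (4, 4) into the claim:
LHS = cos(4 + 4) = cos(8) ≈ -0.1455
RHS = cos(4) + cos(4) = 2·cos(4) ≈ -1.307

Since LHS ≠ RHS, this pair disproves the claim, and no lexicographically smaller pair (x ≤ y, integers ≥ 4) does.

For instance (10, 11) is also a counterexample (LHS = cos(21) ≈ -0.5477, RHS = cos(10) + cos(11) ≈ -0.8346), but it's lexicographically larger.

Answer: (x, y) = (4, 4)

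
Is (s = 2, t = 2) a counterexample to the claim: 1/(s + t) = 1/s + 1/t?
Yes

Substituting s = 2, t = 2:
LHS = 1/(2 + 2) = 1/4
RHS = 1/2 + 1/2 = 1

Since LHS ≠ RHS, this pair disproves the claim.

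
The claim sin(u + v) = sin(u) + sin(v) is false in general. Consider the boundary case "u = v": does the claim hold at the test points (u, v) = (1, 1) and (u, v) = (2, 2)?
At (1, 1): LHS = sin(2) ≈ 0.9093 ≠ RHS = 2·sin(1) ≈ 1.683
At (2, 2): LHS = sin(4) ≈ -0.7568 ≠ RHS = 2·sin(2) ≈ 1.819

Answer: No, fails at both test points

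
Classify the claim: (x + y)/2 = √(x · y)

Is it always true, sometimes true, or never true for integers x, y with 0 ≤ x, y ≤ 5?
It holds at (x, y) = (1, 1) (both sides equal 1), but fails at (x, y) = (1, 2) (LHS = 3/2, RHS = √(2) ≈ 1.414).

Answer: Sometimes true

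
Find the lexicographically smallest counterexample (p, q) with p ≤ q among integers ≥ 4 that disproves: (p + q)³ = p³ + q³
(p, q) = (4, 4)

Substituting (4, 4) into the claim:
LHS = (4 + 4)³ = 512
RHS = 4³ + 4³ = 128

Since LHS ≠ RHS, this pair disproves the claim, and no lexicographically smaller pair (p ≤ q, integers ≥ 4) does.

For instance (10, 10) is also a counterexample (LHS = 8000, RHS = 2000), but it's lexicographically larger.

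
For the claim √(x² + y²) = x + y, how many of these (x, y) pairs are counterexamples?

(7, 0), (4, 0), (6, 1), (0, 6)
1

Testing each pair:
(7, 0): LHS = 7, RHS = 7 → satisfies claim
(4, 0): LHS = 4, RHS = 4 → satisfies claim
(6, 1): LHS = √(37) ≈ 6.083, RHS = 7 → counterexample
(0, 6): LHS = 6, RHS = 6 → satisfies claim

That makes 1 counterexample.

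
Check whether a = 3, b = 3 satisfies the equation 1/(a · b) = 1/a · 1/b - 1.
Substituting a = 3, b = 3:

LHS = 1/(3 · 3) = 1/9
RHS = 1/3 · 1/3 - 1 = -8/9

LHS ≠ RHS, so the equation does not hold at this point.

Answer: Fails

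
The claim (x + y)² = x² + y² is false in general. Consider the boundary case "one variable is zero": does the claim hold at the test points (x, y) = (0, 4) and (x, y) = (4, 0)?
At (0, 4): LHS = 16, RHS = 16 → equal
At (4, 0): LHS = 16, RHS = 16 → equal

So the claim does hold at both of these boundary points, even though it is not an identity.

Answer: Yes, holds at both test points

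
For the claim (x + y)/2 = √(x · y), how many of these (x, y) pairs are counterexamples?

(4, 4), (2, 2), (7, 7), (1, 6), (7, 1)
2

Testing each pair:
(4, 4): LHS = 4, RHS = 4 → satisfies claim
(2, 2): LHS = 2, RHS = 2 → satisfies claim
(7, 7): LHS = 7, RHS = 7 → satisfies claim
(1, 6): LHS = 7/2, RHS = √(6) ≈ 2.449 → counterexample
(7, 1): LHS = 4, RHS = √(7) ≈ 2.646 → counterexample

That makes 2 counterexamples.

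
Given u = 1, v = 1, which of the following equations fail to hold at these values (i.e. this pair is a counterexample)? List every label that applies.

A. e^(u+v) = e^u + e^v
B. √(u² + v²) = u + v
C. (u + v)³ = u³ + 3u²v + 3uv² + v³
Evaluating each claim at the given values:
A. LHS = e^2 ≈ 7.389, RHS = 2·e ≈ 5.437 → fails here (LHS ≠ RHS)
B. LHS = √(2) ≈ 1.414, RHS = 2 → fails here (LHS ≠ RHS)
C. LHS = 8, RHS = 8 → holds here (LHS = RHS)

Answer: A, B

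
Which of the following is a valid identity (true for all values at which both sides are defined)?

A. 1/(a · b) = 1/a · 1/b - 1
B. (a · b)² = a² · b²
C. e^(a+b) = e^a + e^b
A: fails at (4, 6) — LHS = 1/24, RHS = -23/24.
B: holds — e.g. at (0, 1), both sides equal 0.
C: fails at (1, 5) — LHS = e^6 ≈ 403.4, RHS = e + e^5 ≈ 151.1.

Answer: B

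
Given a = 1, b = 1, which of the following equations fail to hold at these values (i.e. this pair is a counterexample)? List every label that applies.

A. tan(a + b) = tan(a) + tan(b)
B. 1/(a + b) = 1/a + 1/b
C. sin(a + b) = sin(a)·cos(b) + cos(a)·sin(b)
Evaluating each claim at the given values:
A. LHS = tan(2) ≈ -2.185, RHS = 2·tan(1) ≈ 3.115 → fails here (LHS ≠ RHS)
B. LHS = 1/2, RHS = 2 → fails here (LHS ≠ RHS)
C. LHS = sin(2) ≈ 0.9093, RHS = 2·sin(1)·cos(1) ≈ 0.9093 → holds here (LHS = RHS)

Answer: A, B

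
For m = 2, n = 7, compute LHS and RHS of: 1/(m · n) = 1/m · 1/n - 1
LHS = 1/(2 · 7) = 1/14
RHS = 1/2 · 1/7 - 1 = -13/14

LHS ≠ RHS, so the equation does not hold here.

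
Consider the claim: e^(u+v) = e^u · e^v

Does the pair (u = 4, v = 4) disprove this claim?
No

Substituting u = 4, v = 4:
LHS = e^(4+4) = e^8 ≈ 2981
RHS = e^4 · e^4 = e^8 ≈ 2981

The sides agree, so this pair does not disprove the claim.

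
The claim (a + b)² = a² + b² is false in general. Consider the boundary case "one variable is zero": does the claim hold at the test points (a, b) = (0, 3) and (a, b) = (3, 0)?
At (0, 3): LHS = 9, RHS = 9 → equal
At (3, 0): LHS = 9, RHS = 9 → equal

So the claim does hold at both of these boundary points, even though it is not an identity.

Answer: Yes, holds at both test points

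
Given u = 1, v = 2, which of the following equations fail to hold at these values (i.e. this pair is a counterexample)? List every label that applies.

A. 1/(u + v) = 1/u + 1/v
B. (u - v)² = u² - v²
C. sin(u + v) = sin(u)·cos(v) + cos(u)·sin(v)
A, B

Evaluating each claim at the given values:
A. LHS = 1/3, RHS = 3/2 → fails here (LHS ≠ RHS)
B. LHS = 1, RHS = -3 → fails here (LHS ≠ RHS)
C. LHS = sin(3) ≈ 0.1411, RHS = sin(1)·cos(2) + sin(2)·cos(1) ≈ 0.1411 → holds here (LHS = RHS)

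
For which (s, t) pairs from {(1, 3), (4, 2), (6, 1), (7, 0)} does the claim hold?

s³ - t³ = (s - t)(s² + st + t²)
Testing each pair:
(1, 3): LHS = -26, RHS = -26 → holds
(4, 2): LHS = 56, RHS = 56 → holds
(6, 1): LHS = 215, RHS = 215 → holds
(7, 0): LHS = 343, RHS = 343 → holds

Every pair satisfies the claim.

Answer: All pairs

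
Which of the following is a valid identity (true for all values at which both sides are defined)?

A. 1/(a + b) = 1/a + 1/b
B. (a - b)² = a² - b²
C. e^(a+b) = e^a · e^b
A: fails at (1, 4) — LHS = 1/5, RHS = 5/4.
B: fails at (5, 8) — LHS = 9, RHS = -39.
C: holds — e.g. at (1, 2), both sides equal e^3 ≈ 20.09.

Answer: C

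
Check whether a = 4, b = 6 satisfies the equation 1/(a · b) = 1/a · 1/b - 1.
Substituting a = 4, b = 6:

LHS = 1/(4 · 6) = 1/24
RHS = 1/4 · 1/6 - 1 = -23/24

LHS ≠ RHS, so the equation does not hold at this point.

Answer: Fails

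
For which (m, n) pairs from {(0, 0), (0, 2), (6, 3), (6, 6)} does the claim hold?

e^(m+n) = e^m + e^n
Testing each pair:
(0, 0): LHS = 1, RHS = 2 → fails
(0, 2): LHS = e^2 ≈ 7.389, RHS = 1 + e^2 ≈ 8.389 → fails
(6, 3): LHS = e^9 ≈ 8103, RHS = e^3 + e^6 ≈ 423.5 → fails
(6, 6): LHS = e^12 ≈ 162754.8, RHS = 2·e^6 ≈ 806.9 → fails

No pair satisfies the claim.

Answer: None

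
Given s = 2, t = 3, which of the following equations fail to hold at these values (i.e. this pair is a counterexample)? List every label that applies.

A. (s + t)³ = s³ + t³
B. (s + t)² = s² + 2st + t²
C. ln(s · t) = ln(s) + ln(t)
Evaluating each claim at the given values:
A. LHS = 125, RHS = 35 → fails here (LHS ≠ RHS)
B. LHS = 25, RHS = 25 → holds here (LHS = RHS)
C. LHS = ln(6) ≈ 1.792, RHS = ln(2) + ln(3) ≈ 1.792 → holds here (LHS = RHS)

Answer: A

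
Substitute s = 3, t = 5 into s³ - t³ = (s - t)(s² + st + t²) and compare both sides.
LHS = 3³ - 5³ = -98
RHS = (3 - 5)(3² + 3·5 + 5²) = -98

LHS = RHS: the two sides agree.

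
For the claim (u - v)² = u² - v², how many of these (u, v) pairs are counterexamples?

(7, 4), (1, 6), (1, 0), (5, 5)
Testing each pair:
(7, 4): LHS = 9, RHS = 33 → counterexample
(1, 6): LHS = 25, RHS = -35 → counterexample
(1, 0): LHS = 1, RHS = 1 → satisfies claim
(5, 5): LHS = 0, RHS = 0 → satisfies claim

That makes 2 counterexamples.

Answer: 2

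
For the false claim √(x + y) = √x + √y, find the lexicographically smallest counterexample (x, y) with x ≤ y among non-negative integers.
Substituting (1, 1) into the claim:
LHS = √(1 + 1) = √(2) ≈ 1.414
RHS = √1 + √1 = 2

Since LHS ≠ RHS, this pair disproves the claim, and no lexicographically smaller pair (x ≤ y, non-negative integers) does.

For instance (3, 3) is also a counterexample (LHS = √(6) ≈ 2.449, RHS = 2·√(3) ≈ 3.464), but it's lexicographically larger.

Answer: (x, y) = (1, 1)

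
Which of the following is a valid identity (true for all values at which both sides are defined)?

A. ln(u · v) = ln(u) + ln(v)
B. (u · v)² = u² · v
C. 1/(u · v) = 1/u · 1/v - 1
A

A: holds — e.g. at (3, 4), both sides equal ln(12) ≈ 2.485.
B: fails at (5, 8) — LHS = 1600, RHS = 200.
C: fails at (3, 3) — LHS = 1/9, RHS = -8/9.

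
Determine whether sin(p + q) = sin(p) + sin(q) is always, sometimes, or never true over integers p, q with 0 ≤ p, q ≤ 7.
It holds at (p, q) = (0, 0) (both sides equal 0), but fails at (p, q) = (3, 4) (LHS = sin(7) ≈ 0.657, RHS = sin(4) + sin(3) ≈ -0.6157).

Answer: Sometimes true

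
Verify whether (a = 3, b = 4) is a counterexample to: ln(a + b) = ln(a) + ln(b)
Substituting a = 3, b = 4:
LHS = ln(3 + 4) = ln(7) ≈ 1.946
RHS = ln(3) + ln(4) ≈ 2.485

Since LHS ≠ RHS, this pair disproves the claim.

Answer: Yes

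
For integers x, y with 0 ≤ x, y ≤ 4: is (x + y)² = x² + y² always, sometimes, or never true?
It holds at (x, y) = (0, 3) (both sides equal 9), but fails at (x, y) = (3, 3) (LHS = 36, RHS = 18).

Answer: Sometimes true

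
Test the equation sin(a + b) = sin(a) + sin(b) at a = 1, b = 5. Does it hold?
Fails

Substituting a = 1, b = 5:

LHS = sin(1 + 5) = sin(6) ≈ -0.2794
RHS = sin(1) + sin(5) ≈ -0.1175

LHS ≠ RHS, so the equation does not hold at this point.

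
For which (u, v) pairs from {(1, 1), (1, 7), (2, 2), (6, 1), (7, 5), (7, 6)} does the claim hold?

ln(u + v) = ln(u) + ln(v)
(2, 2)

Testing each pair:
(1, 1): LHS = ln(2) ≈ 0.6931, RHS = 0 → fails
(1, 7): LHS = ln(8) ≈ 2.079, RHS = ln(7) ≈ 1.946 → fails
(2, 2): LHS = ln(4) ≈ 1.386, RHS = 2·ln(2) ≈ 1.386 → holds
(6, 1): LHS = ln(7) ≈ 1.946, RHS = ln(6) ≈ 1.792 → fails
(7, 5): LHS = ln(12) ≈ 2.485, RHS = ln(5) + ln(7) ≈ 3.555 → fails
(7, 6): LHS = ln(13) ≈ 2.565, RHS = ln(6) + ln(7) ≈ 3.738 → fails

1 of 6 pairs satisfies the claim.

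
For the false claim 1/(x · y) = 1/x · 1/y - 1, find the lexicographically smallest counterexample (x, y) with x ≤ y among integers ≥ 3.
Substituting (3, 3) into the claim:
LHS = 1/(3 · 3) = 1/9
RHS = 1/3 · 1/3 - 1 = -8/9

Since LHS ≠ RHS, this pair disproves the claim, and no lexicographically smaller pair (x ≤ y, integers ≥ 3) does.

For instance (8, 8) is also a counterexample (LHS = 1/64, RHS = -63/64), but it's lexicographically larger.

Answer: (x, y) = (3, 3)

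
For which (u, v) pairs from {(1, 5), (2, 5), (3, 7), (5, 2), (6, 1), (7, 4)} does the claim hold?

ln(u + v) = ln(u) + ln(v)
None

Testing each pair:
(1, 5): LHS = ln(6) ≈ 1.792, RHS = ln(5) ≈ 1.609 → fails
(2, 5): LHS = ln(7) ≈ 1.946, RHS = ln(2) + ln(5) ≈ 2.303 → fails
(3, 7): LHS = ln(10) ≈ 2.303, RHS = ln(3) + ln(7) ≈ 3.045 → fails
(5, 2): LHS = ln(7) ≈ 1.946, RHS = ln(2) + ln(5) ≈ 2.303 → fails
(6, 1): LHS = ln(7) ≈ 1.946, RHS = ln(6) ≈ 1.792 → fails
(7, 4): LHS = ln(11) ≈ 2.398, RHS = ln(4) + ln(7) ≈ 3.332 → fails

No pair satisfies the claim.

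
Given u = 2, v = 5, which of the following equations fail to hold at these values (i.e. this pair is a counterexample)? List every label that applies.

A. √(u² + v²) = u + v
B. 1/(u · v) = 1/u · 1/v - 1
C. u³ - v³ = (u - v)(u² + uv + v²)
Evaluating each claim at the given values:
A. LHS = √(29) ≈ 5.385, RHS = 7 → fails here (LHS ≠ RHS)
B. LHS = 1/10, RHS = -9/10 → fails here (LHS ≠ RHS)
C. LHS = -117, RHS = -117 → holds here (LHS = RHS)

Answer: A, B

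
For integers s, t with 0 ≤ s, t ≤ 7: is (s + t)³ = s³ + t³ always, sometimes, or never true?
Sometimes true

It holds at (s, t) = (0, 2) (both sides equal 8), but fails at (s, t) = (2, 3) (LHS = 125, RHS = 35).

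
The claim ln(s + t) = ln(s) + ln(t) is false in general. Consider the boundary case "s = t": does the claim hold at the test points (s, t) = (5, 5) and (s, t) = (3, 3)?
At (5, 5): LHS = ln(10) ≈ 2.303 ≠ RHS = 2·ln(5) ≈ 3.219
At (3, 3): LHS = ln(6) ≈ 1.792 ≠ RHS = 2·ln(3) ≈ 2.197

Answer: No, fails at both test points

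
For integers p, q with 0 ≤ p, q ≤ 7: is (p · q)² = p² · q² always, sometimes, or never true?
The identity holds for every pair in the range. For instance at (p, q) = (3, 0): both sides equal 0.

Answer: Always true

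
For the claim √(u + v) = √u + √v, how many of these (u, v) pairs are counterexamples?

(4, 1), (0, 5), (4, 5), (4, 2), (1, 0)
Testing each pair:
(4, 1): LHS = √(5) ≈ 2.236, RHS = 3 → counterexample
(0, 5): LHS = √(5) ≈ 2.236, RHS = √(5) ≈ 2.236 → satisfies claim
(4, 5): LHS = 3, RHS = 2 + √(5) ≈ 4.236 → counterexample
(4, 2): LHS = √(6) ≈ 2.449, RHS = √(2) + 2 ≈ 3.414 → counterexample
(1, 0): LHS = 1, RHS = 1 → satisfies claim

That makes 3 counterexamples.

Answer: 3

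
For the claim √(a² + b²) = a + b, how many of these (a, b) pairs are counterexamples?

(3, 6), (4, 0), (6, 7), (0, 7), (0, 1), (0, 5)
Testing each pair:
(3, 6): LHS = 3·√(5) ≈ 6.708, RHS = 9 → counterexample
(4, 0): LHS = 4, RHS = 4 → satisfies claim
(6, 7): LHS = √(85) ≈ 9.22, RHS = 13 → counterexample
(0, 7): LHS = 7, RHS = 7 → satisfies claim
(0, 1): LHS = 1, RHS = 1 → satisfies claim
(0, 5): LHS = 5, RHS = 5 → satisfies claim

That makes 2 counterexamples.

Answer: 2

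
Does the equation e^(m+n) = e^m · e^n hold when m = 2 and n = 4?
Holds

Substituting m = 2, n = 4:

LHS = e^(2+4) = e^6 ≈ 403.4
RHS = e^2 · e^4 = e^6 ≈ 403.4

LHS = RHS, so the equation holds at this point.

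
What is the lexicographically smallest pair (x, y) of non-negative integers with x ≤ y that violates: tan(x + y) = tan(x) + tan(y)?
(x, y) = (1, 1)

At (0, 3): both sides equal tan(3) ≈ -0.1425, so it holds there.
At (0, 4): both sides equal tan(4) ≈ 1.158, so it holds there.

Substituting (1, 1) into the claim:
LHS = tan(1 + 1) = tan(2) ≈ -2.185
RHS = tan(1) + tan(1) = 2·tan(1) ≈ 3.115

Since LHS ≠ RHS, this pair disproves the claim, and no lexicographically smaller pair (x ≤ y, non-negative integers) does.

For instance (2, 7) is also a counterexample (LHS = tan(9) ≈ -0.4523, RHS = tan(2) + tan(7) ≈ -1.314), but it's lexicographically larger.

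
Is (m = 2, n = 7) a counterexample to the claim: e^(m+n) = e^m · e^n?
No

Substituting m = 2, n = 7:
LHS = e^(2+7) = e^9 ≈ 8103
RHS = e^2 · e^7 = e^9 ≈ 8103

The sides agree, so this pair does not disprove the claim.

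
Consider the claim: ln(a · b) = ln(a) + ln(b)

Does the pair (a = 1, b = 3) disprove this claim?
Substituting a = 1, b = 3:
LHS = ln(1 · 3) = ln(3) ≈ 1.099
RHS = ln(1) + ln(3) = ln(3) ≈ 1.099

The sides agree, so this pair does not disprove the claim.

Answer: No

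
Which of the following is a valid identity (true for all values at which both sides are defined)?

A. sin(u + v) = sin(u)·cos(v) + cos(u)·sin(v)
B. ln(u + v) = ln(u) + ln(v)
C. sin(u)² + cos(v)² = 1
A: holds — e.g. at (2, 2), both sides equal sin(4) ≈ -0.7568.
B: fails at (3, 5) — LHS = ln(8) ≈ 2.079, RHS = ln(3) + ln(5) ≈ 2.708.
C: fails at (3, 4) — LHS = sin(3)² + cos(4)² ≈ 0.4472, RHS = 1.

Answer: A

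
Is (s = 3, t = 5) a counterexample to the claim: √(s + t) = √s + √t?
Substituting s = 3, t = 5:
LHS = √(3 + 5) = 2·√(2) ≈ 2.828
RHS = √3 + √5 = √(3) + √(5) ≈ 3.968

Since LHS ≠ RHS, this pair disproves the claim.

Answer: Yes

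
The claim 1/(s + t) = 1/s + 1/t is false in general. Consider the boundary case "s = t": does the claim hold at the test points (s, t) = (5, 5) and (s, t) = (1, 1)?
At (5, 5): LHS = 1/10 ≠ RHS = 2/5
At (1, 1): LHS = 1/2 ≠ RHS = 2

Answer: No, fails at both test points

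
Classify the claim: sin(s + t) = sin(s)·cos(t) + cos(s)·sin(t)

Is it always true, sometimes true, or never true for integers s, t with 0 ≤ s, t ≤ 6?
The identity holds for every pair in the range. For instance at (s, t) = (1, 5): both sides equal sin(6) ≈ -0.2794.

Answer: Always true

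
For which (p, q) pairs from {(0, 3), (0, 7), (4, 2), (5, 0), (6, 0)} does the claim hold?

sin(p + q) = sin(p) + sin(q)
(0, 3), (0, 7), (5, 0), (6, 0)

Testing each pair:
(0, 3): LHS = sin(3) ≈ 0.1411, RHS = sin(3) ≈ 0.1411 → holds
(0, 7): LHS = sin(7) ≈ 0.657, RHS = sin(7) ≈ 0.657 → holds
(4, 2): LHS = sin(6) ≈ -0.2794, RHS = sin(4) + sin(2) ≈ 0.1525 → fails
(5, 0): LHS = sin(5) ≈ -0.9589, RHS = sin(5) ≈ -0.9589 → holds
(6, 0): LHS = sin(6) ≈ -0.2794, RHS = sin(6) ≈ -0.2794 → holds

4 of 5 pairs satisfy the claim.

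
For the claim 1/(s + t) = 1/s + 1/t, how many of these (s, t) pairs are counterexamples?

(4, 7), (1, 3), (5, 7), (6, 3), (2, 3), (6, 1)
6

Testing each pair:
(4, 7): LHS = 1/11, RHS = 11/28 → counterexample
(1, 3): LHS = 1/4, RHS = 4/3 → counterexample
(5, 7): LHS = 1/12, RHS = 12/35 → counterexample
(6, 3): LHS = 1/9, RHS = 1/2 → counterexample
(2, 3): LHS = 1/5, RHS = 5/6 → counterexample
(6, 1): LHS = 1/7, RHS = 7/6 → counterexample

That makes 6 counterexamples.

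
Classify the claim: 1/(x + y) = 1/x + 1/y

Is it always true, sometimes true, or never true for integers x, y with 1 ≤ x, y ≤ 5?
The claim fails for every pair in the range. For instance at (x, y) = (3, 1): LHS = 1/4, RHS = 4/3.

Answer: Never true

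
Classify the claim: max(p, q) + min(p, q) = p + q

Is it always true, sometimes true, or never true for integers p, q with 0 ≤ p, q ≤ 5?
The identity holds for every pair in the range. For instance at (p, q) = (3, 1): both sides equal 4.

Answer: Always true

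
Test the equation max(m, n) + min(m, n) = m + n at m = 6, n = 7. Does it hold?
Substituting m = 6, n = 7:

LHS = max(6, 7) + min(6, 7) = 13
RHS = 6 + 7 = 13

LHS = RHS, so the equation holds at this point.

Answer: Holds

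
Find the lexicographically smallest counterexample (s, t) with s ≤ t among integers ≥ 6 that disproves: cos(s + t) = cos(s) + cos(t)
(s, t) = (6, 6)

Substituting (6, 6) into the claim:
LHS = cos(6 + 6) = cos(12) ≈ 0.8439
RHS = cos(6) + cos(6) = 2·cos(6) ≈ 1.92

Since LHS ≠ RHS, this pair disproves the claim, and no lexicographically smaller pair (s ≤ t, integers ≥ 6) does.

For instance (11, 12) is also a counterexample (LHS = cos(23) ≈ -0.5328, RHS = cos(11) + cos(12) ≈ 0.8483), but it's lexicographically larger.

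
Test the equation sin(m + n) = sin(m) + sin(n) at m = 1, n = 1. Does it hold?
Substituting m = 1, n = 1:

LHS = sin(1 + 1) = sin(2) ≈ 0.9093
RHS = sin(1) + sin(1) = 2·sin(1) ≈ 1.683

LHS ≠ RHS, so the equation does not hold at this point.

Answer: Fails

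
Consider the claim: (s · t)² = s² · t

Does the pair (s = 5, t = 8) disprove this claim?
Substituting s = 5, t = 8:
LHS = (5 · 8)² = 1600
RHS = 5² · 8 = 200

Since LHS ≠ RHS, this pair disproves the claim.

Answer: Yes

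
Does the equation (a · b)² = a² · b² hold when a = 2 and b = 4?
Substituting a = 2, b = 4:

LHS = (2 · 4)² = 64
RHS = 2² · 4² = 64

LHS = RHS, so the equation holds at this point.

Answer: Holds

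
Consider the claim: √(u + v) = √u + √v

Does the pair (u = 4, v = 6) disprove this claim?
Yes

Substituting u = 4, v = 6:
LHS = √(4 + 6) = √(10) ≈ 3.162
RHS = √4 + √6 = 2 + √(6) ≈ 4.449

Since LHS ≠ RHS, this pair disproves the claim.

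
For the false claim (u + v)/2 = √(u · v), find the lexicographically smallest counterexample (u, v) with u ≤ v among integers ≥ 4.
(u, v) = (4, 5)

At (4, 4): both sides equal 4, so it holds there.

Substituting (4, 5) into the claim:
LHS = (4 + 5)/2 = 9/2
RHS = √(4 · 5) = 2·√(5) ≈ 4.472

Since LHS ≠ RHS, this pair disproves the claim, and no lexicographically smaller pair (u ≤ v, integers ≥ 4) does.

For instance (4, 7) is also a counterexample (LHS = 11/2, RHS = 2·√(7) ≈ 5.292), but it's lexicographically larger.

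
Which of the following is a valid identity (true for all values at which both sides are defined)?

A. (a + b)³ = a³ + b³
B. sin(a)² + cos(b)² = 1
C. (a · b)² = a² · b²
A: fails at (1, 5) — LHS = 216, RHS = 126.
B: fails at (2, 4) — LHS = cos(4)² + sin(2)² ≈ 1.254, RHS = 1.
C: holds — e.g. at (3, 7), both sides equal 441.

Answer: C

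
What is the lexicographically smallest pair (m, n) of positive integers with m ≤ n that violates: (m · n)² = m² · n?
(m, n) = (1, 2)

At (1, 1): both sides equal 1, so it holds there.

Substituting (1, 2) into the claim:
LHS = (1 · 2)² = 4
RHS = 1² · 2 = 2

Since LHS ≠ RHS, this pair disproves the claim, and no lexicographically smaller pair (m ≤ n, positive integers) does.

For instance (3, 4) is also a counterexample (LHS = 144, RHS = 36), but it's lexicographically larger.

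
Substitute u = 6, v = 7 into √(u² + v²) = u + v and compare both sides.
LHS = √(6² + 7²) = √(85) ≈ 9.22
RHS = 6 + 7 = 13

LHS ≠ RHS (they differ by about 3.78), so the equation does not hold here.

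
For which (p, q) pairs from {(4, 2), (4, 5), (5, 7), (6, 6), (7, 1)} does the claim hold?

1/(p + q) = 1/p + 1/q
None

Testing each pair:
(4, 2): LHS = 1/6, RHS = 3/4 → fails
(4, 5): LHS = 1/9, RHS = 9/20 → fails
(5, 7): LHS = 1/12, RHS = 12/35 → fails
(6, 6): LHS = 1/12, RHS = 1/3 → fails
(7, 1): LHS = 1/8, RHS = 8/7 → fails

No pair satisfies the claim.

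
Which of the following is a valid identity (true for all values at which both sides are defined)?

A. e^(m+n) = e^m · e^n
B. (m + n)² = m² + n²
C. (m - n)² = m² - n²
A

A: holds — e.g. at (3, 5), both sides equal e^8 ≈ 2981.
B: fails at (1, 5) — LHS = 36, RHS = 26.
C: fails at (1, 3) — LHS = 4, RHS = -8.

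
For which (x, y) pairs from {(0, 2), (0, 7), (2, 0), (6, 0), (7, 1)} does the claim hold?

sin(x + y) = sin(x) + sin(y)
(0, 2), (0, 7), (2, 0), (6, 0)

Testing each pair:
(0, 2): LHS = sin(2) ≈ 0.9093, RHS = sin(2) ≈ 0.9093 → holds
(0, 7): LHS = sin(7) ≈ 0.657, RHS = sin(7) ≈ 0.657 → holds
(2, 0): LHS = sin(2) ≈ 0.9093, RHS = sin(2) ≈ 0.9093 → holds
(6, 0): LHS = sin(6) ≈ -0.2794, RHS = sin(6) ≈ -0.2794 → holds
(7, 1): LHS = sin(8) ≈ 0.9894, RHS = sin(7) + sin(1) ≈ 1.498 → fails

4 of 5 pairs satisfy the claim.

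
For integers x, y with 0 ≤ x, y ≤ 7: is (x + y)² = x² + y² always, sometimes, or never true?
It holds at (x, y) = (3, 0) (both sides equal 9), but fails at (x, y) = (6, 1) (LHS = 49, RHS = 37).

Answer: Sometimes true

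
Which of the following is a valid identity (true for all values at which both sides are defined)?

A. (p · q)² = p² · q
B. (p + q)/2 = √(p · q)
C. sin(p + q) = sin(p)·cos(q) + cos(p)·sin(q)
A: fails at (4, 6) — LHS = 576, RHS = 96.
B: fails at (1, 3) — LHS = 2, RHS = √(3) ≈ 1.732.
C: holds — e.g. at (1, 4), both sides equal sin(5) ≈ -0.9589.

Answer: C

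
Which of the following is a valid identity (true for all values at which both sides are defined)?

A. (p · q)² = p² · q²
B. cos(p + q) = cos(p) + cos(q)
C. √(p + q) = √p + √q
A: holds — e.g. at (5, 5), both sides equal 625.
B: fails at (0, 1) — LHS = cos(1) ≈ 0.5403, RHS = cos(1) + 1 ≈ 1.54.
C: fails at (1, 2) — LHS = √(3) ≈ 1.732, RHS = 1 + √(2) ≈ 2.414.

Answer: A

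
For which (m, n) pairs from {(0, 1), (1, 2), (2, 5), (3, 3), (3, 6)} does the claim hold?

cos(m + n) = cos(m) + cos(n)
Testing each pair:
(0, 1): LHS = cos(1) ≈ 0.5403, RHS = cos(1) + 1 ≈ 1.54 → fails
(1, 2): LHS = cos(3) ≈ -0.99, RHS = cos(2) + cos(1) ≈ 0.1242 → fails
(2, 5): LHS = cos(7) ≈ 0.7539, RHS = cos(2) + cos(5) ≈ -0.1325 → fails
(3, 3): LHS = cos(6) ≈ 0.9602, RHS = 2·cos(3) ≈ -1.98 → fails
(3, 6): LHS = cos(9) ≈ -0.9111, RHS = cos(3) + cos(6) ≈ -0.02982 → fails

No pair satisfies the claim.

Answer: None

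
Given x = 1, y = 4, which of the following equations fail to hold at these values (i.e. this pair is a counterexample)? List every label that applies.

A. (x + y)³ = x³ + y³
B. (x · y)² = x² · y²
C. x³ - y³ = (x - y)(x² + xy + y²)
Evaluating each claim at the given values:
A. LHS = 125, RHS = 65 → fails here (LHS ≠ RHS)
B. LHS = 16, RHS = 16 → holds here (LHS = RHS)
C. LHS = -63, RHS = -63 → holds here (LHS = RHS)

Answer: A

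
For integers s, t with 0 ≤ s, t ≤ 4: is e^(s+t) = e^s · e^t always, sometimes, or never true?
The identity holds for every pair in the range. For instance at (s, t) = (0, 1): both sides equal e ≈ 2.718.

Answer: Always true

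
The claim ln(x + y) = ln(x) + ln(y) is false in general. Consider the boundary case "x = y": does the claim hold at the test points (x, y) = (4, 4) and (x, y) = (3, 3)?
At (4, 4): LHS = ln(8) ≈ 2.079 ≠ RHS = 2·ln(4) ≈ 2.773
At (3, 3): LHS = ln(6) ≈ 1.792 ≠ RHS = 2·ln(3) ≈ 2.197

Answer: No, fails at both test points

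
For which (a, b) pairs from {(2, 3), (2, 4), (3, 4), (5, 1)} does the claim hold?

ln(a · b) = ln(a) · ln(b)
None

Testing each pair:
(2, 3): LHS = ln(6) ≈ 1.792, RHS = ln(2)·ln(3) ≈ 0.7615 → fails
(2, 4): LHS = ln(8) ≈ 2.079, RHS = ln(2)·ln(4) ≈ 0.9609 → fails
(3, 4): LHS = ln(12) ≈ 2.485, RHS = ln(3)·ln(4) ≈ 1.523 → fails
(5, 1): LHS = ln(5) ≈ 1.609, RHS = 0 → fails

No pair satisfies the claim.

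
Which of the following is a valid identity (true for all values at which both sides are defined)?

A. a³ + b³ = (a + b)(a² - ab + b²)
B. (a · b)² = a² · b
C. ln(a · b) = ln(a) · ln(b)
A: holds — e.g. at (3, 3), both sides equal 54.
B: fails at (2, 4) — LHS = 64, RHS = 16.
C: fails at (2, 4) — LHS = ln(8) ≈ 2.079, RHS = ln(2)·ln(4) ≈ 0.9609.

Answer: A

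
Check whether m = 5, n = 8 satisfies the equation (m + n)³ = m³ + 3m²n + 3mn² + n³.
Substituting m = 5, n = 8:

LHS = (5 + 8)³ = 2197
RHS = 5³ + 3·5²·8 + 3·5·8² + 8³ = 2197

LHS = RHS, so the equation holds at this point.

Answer: Holds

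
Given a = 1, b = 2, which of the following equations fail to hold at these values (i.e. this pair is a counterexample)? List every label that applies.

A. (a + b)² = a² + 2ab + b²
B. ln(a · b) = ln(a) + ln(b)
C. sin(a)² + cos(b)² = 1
Evaluating each claim at the given values:
A. LHS = 9, RHS = 9 → holds here (LHS = RHS)
B. LHS = ln(2) ≈ 0.6931, RHS = ln(2) ≈ 0.6931 → holds here (LHS = RHS)
C. LHS = cos(2)² + sin(1)² ≈ 0.8813, RHS = 1 → fails here (LHS ≠ RHS)

Answer: C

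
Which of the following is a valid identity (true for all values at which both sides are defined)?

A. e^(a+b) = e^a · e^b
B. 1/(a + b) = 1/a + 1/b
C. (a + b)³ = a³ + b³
A

A: holds — e.g. at (2, 3), both sides equal e^5 ≈ 148.4.
B: fails at (4, 5) — LHS = 1/9, RHS = 9/20.
C: fails at (2, 5) — LHS = 343, RHS = 133.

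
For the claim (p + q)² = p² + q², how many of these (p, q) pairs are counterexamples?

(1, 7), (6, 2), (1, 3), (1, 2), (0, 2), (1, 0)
4

Testing each pair:
(1, 7): LHS = 64, RHS = 50 → counterexample
(6, 2): LHS = 64, RHS = 40 → counterexample
(1, 3): LHS = 16, RHS = 10 → counterexample
(1, 2): LHS = 9, RHS = 5 → counterexample
(0, 2): LHS = 4, RHS = 4 → satisfies claim
(1, 0): LHS = 1, RHS = 1 → satisfies claim

That makes 4 counterexamples.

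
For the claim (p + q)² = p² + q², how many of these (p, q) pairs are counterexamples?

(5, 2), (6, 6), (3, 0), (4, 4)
3

Testing each pair:
(5, 2): LHS = 49, RHS = 29 → counterexample
(6, 6): LHS = 144, RHS = 72 → counterexample
(3, 0): LHS = 9, RHS = 9 → satisfies claim
(4, 4): LHS = 64, RHS = 32 → counterexample

That makes 3 counterexamples.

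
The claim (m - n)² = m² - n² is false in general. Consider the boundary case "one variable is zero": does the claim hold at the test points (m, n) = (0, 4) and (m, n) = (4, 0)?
At (0, 4): LHS = 16 ≠ RHS = -16
At (4, 0): LHS = 16, RHS = 16 → equal

Answer: Only at (4, 0)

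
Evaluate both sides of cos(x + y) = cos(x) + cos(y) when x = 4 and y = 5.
LHS = cos(4 + 5) = cos(9) ≈ -0.9111
RHS = cos(4) + cos(5) ≈ -0.37

LHS ≠ RHS (they differ by about 0.5411), so the equation does not hold here.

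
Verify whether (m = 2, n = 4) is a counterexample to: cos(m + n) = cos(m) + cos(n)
Substituting m = 2, n = 4:
LHS = cos(2 + 4) = cos(6) ≈ 0.9602
RHS = cos(2) + cos(4) ≈ -1.07

Since LHS ≠ RHS, this pair disproves the claim.

Answer: Yes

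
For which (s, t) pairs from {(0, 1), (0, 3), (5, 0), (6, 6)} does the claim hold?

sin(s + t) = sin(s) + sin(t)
Testing each pair:
(0, 1): LHS = sin(1) ≈ 0.8415, RHS = sin(1) ≈ 0.8415 → holds
(0, 3): LHS = sin(3) ≈ 0.1411, RHS = sin(3) ≈ 0.1411 → holds
(5, 0): LHS = sin(5) ≈ -0.9589, RHS = sin(5) ≈ -0.9589 → holds
(6, 6): LHS = sin(12) ≈ -0.5366, RHS = 2·sin(6) ≈ -0.5588 → fails

3 of 4 pairs satisfy the claim.

Answer: (0, 1), (0, 3), (5, 0)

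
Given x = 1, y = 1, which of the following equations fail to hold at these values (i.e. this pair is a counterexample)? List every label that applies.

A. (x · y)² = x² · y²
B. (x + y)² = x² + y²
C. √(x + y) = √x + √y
B, C

Evaluating each claim at the given values:
A. LHS = 1, RHS = 1 → holds here (LHS = RHS)
B. LHS = 4, RHS = 2 → fails here (LHS ≠ RHS)
C. LHS = √(2) ≈ 1.414, RHS = 2 → fails here (LHS ≠ RHS)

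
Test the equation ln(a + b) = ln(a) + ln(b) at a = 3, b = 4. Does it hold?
Fails

Substituting a = 3, b = 4:

LHS = ln(3 + 4) = ln(7) ≈ 1.946
RHS = ln(3) + ln(4) ≈ 2.485

LHS ≠ RHS, so the equation does not hold at this point.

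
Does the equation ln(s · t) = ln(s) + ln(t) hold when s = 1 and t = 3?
Holds

Substituting s = 1, t = 3:

LHS = ln(1 · 3) = ln(3) ≈ 1.099
RHS = ln(1) + ln(3) = ln(3) ≈ 1.099

LHS = RHS, so the equation holds at this point.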